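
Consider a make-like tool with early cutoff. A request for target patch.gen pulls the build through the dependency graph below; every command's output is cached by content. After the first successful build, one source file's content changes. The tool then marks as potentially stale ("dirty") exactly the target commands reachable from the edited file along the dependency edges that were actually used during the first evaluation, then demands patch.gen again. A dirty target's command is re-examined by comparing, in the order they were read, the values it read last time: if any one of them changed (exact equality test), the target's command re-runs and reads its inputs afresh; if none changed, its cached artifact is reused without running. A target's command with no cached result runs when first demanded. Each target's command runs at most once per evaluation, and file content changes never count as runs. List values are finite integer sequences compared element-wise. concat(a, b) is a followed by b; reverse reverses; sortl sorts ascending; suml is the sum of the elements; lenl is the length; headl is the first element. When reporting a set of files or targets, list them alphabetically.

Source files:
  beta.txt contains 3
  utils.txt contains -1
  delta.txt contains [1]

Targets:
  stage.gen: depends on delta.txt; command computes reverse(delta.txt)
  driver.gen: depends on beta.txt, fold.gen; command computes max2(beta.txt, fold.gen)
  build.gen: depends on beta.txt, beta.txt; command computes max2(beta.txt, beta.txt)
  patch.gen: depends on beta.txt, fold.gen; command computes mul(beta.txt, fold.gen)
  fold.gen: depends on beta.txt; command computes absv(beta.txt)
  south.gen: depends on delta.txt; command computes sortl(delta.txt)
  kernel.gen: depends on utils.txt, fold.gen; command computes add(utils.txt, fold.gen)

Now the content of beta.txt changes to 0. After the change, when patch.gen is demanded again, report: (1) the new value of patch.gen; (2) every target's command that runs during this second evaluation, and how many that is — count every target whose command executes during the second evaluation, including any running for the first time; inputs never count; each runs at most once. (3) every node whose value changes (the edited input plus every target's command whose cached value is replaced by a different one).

Demanding patch.gen again yields 0.
2 target commands run: fold.gen, patch.gen.
The nodes whose values change: beta.txt, fold.gen, patch.gen.

First demand of the output computes:
  fold.gen = absv(3) = 3
  patch.gen = mul(3, 3) = 9

After the edit, cleaning proceeds:
  fold.gen: a read changed (beta.txt 3->0) — executes, giving 0.
  patch.gen: a read changed (beta.txt 3->0; fold.gen 3->0) — executes, giving 0.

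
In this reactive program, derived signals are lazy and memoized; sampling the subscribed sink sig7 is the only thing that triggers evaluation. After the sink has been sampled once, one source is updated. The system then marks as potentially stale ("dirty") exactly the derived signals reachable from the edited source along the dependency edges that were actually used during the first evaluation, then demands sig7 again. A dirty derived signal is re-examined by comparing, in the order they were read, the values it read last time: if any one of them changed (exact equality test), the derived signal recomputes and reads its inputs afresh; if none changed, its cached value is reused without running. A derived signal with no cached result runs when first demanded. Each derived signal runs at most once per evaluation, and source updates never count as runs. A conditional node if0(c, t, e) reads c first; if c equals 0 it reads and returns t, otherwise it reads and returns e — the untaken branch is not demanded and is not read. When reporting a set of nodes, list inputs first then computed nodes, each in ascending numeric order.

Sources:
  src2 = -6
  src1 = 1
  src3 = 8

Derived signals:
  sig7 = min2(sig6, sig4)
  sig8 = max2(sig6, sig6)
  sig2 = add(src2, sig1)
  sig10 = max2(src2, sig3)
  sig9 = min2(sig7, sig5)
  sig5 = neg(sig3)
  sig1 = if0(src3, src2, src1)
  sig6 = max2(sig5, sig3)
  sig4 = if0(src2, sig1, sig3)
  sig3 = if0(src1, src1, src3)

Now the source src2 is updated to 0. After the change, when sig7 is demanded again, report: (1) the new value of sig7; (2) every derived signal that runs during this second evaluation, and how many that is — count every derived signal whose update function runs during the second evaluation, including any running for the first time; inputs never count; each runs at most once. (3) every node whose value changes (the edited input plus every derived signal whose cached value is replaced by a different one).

First demand of the output computes:
  sig3 = if0(src1=1 -> else branch src3) = 8
  sig4 = if0(src2=-6 -> else branch sig3) = 8
  sig5 = neg(8) = -8
  sig6 = max2(-8, 8) = 8
  sig7 = min2(8, 8) = 8

After the edit, cleaning proceeds:
  sig1: had never run; runs now, result 1.
  sig4: a read changed (src2 -6->0) — executes, giving 1.
  sig7: a read changed (sig4 8->1) — executes, giving 1.

Note the branch switch — sig1 had no cache and runs now for the first time.

Demanding sig7 again yields 1.
3 derived signals run: sig1, sig4, sig7.
The nodes whose values change: src2, sig4, sig7.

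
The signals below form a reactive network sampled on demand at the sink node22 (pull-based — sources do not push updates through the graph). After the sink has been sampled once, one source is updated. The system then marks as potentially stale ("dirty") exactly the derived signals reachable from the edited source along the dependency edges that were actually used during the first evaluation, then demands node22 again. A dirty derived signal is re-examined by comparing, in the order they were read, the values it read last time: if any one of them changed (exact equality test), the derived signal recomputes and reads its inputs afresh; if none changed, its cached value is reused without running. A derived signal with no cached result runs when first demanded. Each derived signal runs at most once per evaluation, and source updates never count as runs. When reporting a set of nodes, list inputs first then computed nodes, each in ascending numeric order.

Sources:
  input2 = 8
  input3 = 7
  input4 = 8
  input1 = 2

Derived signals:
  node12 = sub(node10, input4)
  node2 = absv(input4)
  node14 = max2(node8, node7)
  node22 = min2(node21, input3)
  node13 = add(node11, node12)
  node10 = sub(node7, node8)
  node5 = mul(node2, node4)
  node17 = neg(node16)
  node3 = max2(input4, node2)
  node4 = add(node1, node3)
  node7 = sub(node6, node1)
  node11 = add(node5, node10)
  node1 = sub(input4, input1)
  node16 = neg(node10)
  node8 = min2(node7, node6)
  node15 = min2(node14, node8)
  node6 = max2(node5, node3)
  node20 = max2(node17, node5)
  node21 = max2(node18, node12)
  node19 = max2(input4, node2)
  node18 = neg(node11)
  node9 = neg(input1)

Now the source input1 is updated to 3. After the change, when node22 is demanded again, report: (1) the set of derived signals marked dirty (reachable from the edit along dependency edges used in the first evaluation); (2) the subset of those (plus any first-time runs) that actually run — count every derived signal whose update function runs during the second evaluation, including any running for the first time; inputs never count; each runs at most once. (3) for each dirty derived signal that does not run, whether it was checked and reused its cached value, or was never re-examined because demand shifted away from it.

Dirty set: node1, node4, node5, node6, node7, node8, node10, node11, node12, node18, node21, node22.
Run set: node1, node4, node5, node6, node7, node8, node10, node11, node18, node21 (10 run).
Re-examined without running (cache reused): node12, node22.
The important point: at node12 every value read last time is unchanged, so the dirty flag clears without a run.

Initial pass — values computed on the first demand:
  node1 = sub(8, 2) = 6
  node2 = absv(8) = 8
  node3 = max2(8, 8) = 8
  node4 = add(6, 8) = 14
  node5 = mul(8, 14) = 112
  node6 = max2(112, 8) = 112
  node7 = sub(112, 6) = 106
  node8 = min2(106, 112) = 106
  node10 = sub(106, 106) = 0
  node11 = add(112, 0) = 112
  node12 = sub(0, 8) = -8
  node18 = neg(112) = -112
  node21 = max2(-112, -8) = -8
  node22 = min2(-8, 7) = -8

Second demand — change propagation:
  node1: re-runs because input1 2->3; new result 5.
  node4: re-runs because node1 6->5; new result 13.
  node5: re-runs because node4 14->13; new result 104.
  node6: re-runs because node5 112->104; new result 104.
  node7: re-runs because node6 112->104; node1 6->5; new result 99.
  node8: re-runs because node7 106->99; node6 112->104; new result 99.
  node10: re-runs because node7 106->99; node8 106->99; new result 0 (unchanged).
  node11: re-runs because node5 112->104; new result 104.
  node12: re-examined; everything it read last time is the same (node10 unchanged, input4 unchanged) — cache -8 kept, no run.
  node18: re-runs because node11 112->104; new result -104.
  node21: re-runs because node18 -112->-104; new result -8 (unchanged).
  node22: re-examined; everything it read last time is the same (node21 unchanged, input3 unchanged) — cache -8 kept, no run.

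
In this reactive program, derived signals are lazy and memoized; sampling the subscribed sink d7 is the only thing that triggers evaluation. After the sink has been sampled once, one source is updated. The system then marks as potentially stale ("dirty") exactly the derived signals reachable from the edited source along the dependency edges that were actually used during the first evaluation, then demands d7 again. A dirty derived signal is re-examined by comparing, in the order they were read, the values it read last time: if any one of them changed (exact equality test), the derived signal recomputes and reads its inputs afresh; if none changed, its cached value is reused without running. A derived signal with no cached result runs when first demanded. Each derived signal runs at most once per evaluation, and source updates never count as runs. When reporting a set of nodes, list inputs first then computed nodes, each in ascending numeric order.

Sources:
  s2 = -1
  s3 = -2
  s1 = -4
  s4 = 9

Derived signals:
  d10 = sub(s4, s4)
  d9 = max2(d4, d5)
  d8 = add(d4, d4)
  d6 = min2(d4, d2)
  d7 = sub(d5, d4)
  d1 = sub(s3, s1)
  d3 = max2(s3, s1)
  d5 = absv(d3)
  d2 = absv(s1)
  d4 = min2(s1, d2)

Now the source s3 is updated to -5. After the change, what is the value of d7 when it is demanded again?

First demand of the output computes:
  d2 = absv(-4) = 4
  d3 = max2(-2, -4) = -2
  d4 = min2(-4, 4) = -4
  d5 = absv(-2) = 2
  d7 = sub(2, -4) = 6

After the edit, cleaning proceeds:
  d3: a read changed (s3 -2->-5) — executes, giving -4.
  d5: a read changed (d3 -2->-4) — executes, giving 4.
  d7: a read changed (d5 2->4) — executes, giving 8.

Demanding d7 again yields 8.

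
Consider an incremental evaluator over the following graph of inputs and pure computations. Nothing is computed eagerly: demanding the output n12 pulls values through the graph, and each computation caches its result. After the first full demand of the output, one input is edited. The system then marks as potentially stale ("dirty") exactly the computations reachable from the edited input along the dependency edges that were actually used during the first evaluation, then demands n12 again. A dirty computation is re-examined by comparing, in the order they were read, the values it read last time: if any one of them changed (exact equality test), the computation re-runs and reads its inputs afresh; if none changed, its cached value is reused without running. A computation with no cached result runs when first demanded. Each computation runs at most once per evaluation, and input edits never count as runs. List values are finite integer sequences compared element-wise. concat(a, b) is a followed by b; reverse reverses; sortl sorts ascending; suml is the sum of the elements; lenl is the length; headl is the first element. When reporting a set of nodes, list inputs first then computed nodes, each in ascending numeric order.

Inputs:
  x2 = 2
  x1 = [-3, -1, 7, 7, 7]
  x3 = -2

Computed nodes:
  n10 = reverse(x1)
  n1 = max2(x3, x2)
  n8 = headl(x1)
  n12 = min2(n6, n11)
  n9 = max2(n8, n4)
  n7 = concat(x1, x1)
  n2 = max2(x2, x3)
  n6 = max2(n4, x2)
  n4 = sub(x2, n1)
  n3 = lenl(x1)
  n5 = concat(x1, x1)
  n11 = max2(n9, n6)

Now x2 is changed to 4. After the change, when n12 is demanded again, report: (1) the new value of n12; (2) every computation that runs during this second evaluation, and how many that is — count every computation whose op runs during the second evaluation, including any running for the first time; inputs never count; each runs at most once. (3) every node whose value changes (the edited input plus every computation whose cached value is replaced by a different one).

n12 now evaluates to 4.
Run set: n1, n4, n6, n11, n12 (5 run).
Changed values: x2, n1, n6, n11, n12.
The important point: at n9 every value read last time is unchanged, so the dirty flag clears without a run.

Initial pass — values computed on the first demand:
  n1 = max2(-2, 2) = 2
  n4 = sub(2, 2) = 0
  n6 = max2(0, 2) = 2
  n8 = headl([-3, -1, 7, 7, 7]) = -3
  n9 = max2(-3, 0) = 0
  n11 = max2(0, 2) = 2
  n12 = min2(2, 2) = 2

Second demand — change propagation:
  n1: re-runs because x2 2->4; new result 4.
  n4: re-runs because x2 2->4; n1 2->4; new result 0 (unchanged).
  n6: re-runs because x2 2->4; new result 4.
  n9: re-examined; everything it read last time is the same (n8 unchanged, n4 unchanged) — cache 0 kept, no run.
  n11: re-runs because n6 2->4; new result 4.
  n12: re-runs because n6 2->4; n11 2->4; new result 4.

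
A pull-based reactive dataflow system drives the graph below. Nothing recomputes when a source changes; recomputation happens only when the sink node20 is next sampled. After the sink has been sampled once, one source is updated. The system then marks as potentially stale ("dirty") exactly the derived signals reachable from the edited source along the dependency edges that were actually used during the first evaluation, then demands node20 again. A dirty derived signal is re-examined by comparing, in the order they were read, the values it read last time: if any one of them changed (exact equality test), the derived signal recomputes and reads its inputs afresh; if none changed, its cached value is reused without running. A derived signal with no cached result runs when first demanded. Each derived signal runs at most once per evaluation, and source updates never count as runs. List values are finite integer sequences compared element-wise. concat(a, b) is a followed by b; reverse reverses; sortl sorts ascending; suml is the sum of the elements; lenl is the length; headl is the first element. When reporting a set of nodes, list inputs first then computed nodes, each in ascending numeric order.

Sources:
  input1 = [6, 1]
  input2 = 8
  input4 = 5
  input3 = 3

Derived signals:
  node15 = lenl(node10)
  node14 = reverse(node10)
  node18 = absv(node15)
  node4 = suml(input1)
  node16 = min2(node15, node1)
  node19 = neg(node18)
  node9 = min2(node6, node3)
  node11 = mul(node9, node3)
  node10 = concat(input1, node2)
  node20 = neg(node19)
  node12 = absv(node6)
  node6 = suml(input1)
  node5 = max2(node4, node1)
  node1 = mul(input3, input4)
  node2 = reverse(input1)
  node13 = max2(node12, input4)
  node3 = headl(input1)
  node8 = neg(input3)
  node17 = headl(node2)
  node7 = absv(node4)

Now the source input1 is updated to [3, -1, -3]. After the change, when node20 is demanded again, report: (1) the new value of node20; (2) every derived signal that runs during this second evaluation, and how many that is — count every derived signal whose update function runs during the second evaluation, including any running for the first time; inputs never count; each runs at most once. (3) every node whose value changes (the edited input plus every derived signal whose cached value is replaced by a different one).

New value of node20: 6.
Derived signals that run: node2, node10, node15, node18, node19, node20 — 6 in total.
Values that change: input1, node2, node10, node15, node18, node19, node20.

First evaluation (everything demanded from the output):
  node2 = reverse([6, 1]) = [1, 6]
  node10 = concat([6, 1], [1, 6]) = [6, 1, 1, 6]
  node15 = lenl([6, 1, 1, 6]) = 4
  node18 = absv(4) = 4
  node19 = neg(4) = -4
  node20 = neg(-4) = 4

Propagation after the edit:
  node2: runs — input1 [6, 1]->[3, -1, -3]; result [-3, -1, 3].
  node10: runs — input1 [6, 1]->[3, -1, -3]; node2 [1, 6]->[-3, -1, 3]; result [3, -1, -3, -3, -1, 3].
  node15: runs — node10 [6, 1, 1, 6]->[3, -1, -3, -3, -1, 3]; result 6.
  node18: runs — node15 4->6; result 6.
  node19: runs — node18 4->6; result -6.
  node20: runs — node19 -4->-6; result 6.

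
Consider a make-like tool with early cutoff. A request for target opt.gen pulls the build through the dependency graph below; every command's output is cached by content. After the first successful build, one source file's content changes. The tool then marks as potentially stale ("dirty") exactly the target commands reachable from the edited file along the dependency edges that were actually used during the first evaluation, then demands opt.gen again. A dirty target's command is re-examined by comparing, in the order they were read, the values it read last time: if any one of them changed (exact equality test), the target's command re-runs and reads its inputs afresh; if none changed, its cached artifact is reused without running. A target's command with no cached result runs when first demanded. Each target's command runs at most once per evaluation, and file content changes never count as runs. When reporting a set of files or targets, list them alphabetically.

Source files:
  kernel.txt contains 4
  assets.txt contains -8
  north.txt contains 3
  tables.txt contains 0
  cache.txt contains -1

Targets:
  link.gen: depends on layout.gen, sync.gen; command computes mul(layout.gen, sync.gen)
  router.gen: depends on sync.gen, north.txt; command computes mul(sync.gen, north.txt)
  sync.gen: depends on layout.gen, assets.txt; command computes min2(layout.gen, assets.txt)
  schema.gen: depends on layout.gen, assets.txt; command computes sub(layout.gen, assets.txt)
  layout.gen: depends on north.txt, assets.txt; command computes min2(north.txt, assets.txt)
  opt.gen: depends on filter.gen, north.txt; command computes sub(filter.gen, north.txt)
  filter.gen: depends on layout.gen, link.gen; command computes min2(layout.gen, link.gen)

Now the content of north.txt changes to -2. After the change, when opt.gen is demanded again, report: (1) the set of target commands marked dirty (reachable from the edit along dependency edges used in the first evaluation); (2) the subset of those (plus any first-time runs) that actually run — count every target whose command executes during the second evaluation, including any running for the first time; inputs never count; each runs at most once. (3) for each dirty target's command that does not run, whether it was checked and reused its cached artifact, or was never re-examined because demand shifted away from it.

The edit dirties: filter.gen, layout.gen, link.gen, opt.gen, sync.gen.
2 target commands run: layout.gen, opt.gen.
Cache hits after checking: filter.gen, link.gen, sync.gen.
Note where the cutoff bites: sync.gen is checked, finds nothing changed, and keeps its cache.

First demand of the output computes:
  layout.gen = min2(3, -8) = -8
  sync.gen = min2(-8, -8) = -8
  link.gen = mul(-8, -8) = 64
  filter.gen = min2(-8, 64) = -8
  opt.gen = sub(-8, 3) = -11

After the edit, cleaning proceeds:
  layout.gen: a read changed (north.txt 3->-2) — executes, giving -8 — identical to its old value.
  sync.gen: dirty, but its reads are unchanged (layout.gen unchanged, assets.txt unchanged); cached -8 stands.
  link.gen: dirty, but its reads are unchanged (layout.gen unchanged, sync.gen unchanged); cached 64 stands.
  filter.gen: dirty, but its reads are unchanged (layout.gen unchanged, link.gen unchanged); cached -8 stands.
  opt.gen: a read changed (north.txt 3->-2) — executes, giving -6.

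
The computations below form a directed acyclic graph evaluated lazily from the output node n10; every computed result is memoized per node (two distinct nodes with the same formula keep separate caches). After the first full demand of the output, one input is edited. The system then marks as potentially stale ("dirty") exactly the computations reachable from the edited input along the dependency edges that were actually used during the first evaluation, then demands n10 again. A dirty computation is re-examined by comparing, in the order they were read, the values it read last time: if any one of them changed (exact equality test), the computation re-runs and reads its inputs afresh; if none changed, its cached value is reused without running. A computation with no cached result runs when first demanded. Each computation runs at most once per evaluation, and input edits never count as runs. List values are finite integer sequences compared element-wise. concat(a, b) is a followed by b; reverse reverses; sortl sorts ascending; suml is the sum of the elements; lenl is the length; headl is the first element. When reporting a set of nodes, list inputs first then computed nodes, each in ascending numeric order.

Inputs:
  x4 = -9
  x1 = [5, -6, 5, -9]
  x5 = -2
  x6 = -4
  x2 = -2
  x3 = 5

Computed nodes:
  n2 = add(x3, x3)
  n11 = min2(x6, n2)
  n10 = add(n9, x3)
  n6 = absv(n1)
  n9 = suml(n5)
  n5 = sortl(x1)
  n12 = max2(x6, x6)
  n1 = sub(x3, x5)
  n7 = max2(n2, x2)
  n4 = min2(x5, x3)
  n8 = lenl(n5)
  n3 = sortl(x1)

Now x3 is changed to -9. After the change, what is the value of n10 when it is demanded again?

First demand of the output computes:
  n5 = sortl([5, -6, 5, -9]) = [-9, -6, 5, 5]
  n9 = suml([-9, -6, 5, 5]) = -5
  n10 = add(-5, 5) = 0

After the edit, cleaning proceeds:
  n10: a read changed (x3 5->-9) — executes, giving -14.

Demanding n10 again yields -14.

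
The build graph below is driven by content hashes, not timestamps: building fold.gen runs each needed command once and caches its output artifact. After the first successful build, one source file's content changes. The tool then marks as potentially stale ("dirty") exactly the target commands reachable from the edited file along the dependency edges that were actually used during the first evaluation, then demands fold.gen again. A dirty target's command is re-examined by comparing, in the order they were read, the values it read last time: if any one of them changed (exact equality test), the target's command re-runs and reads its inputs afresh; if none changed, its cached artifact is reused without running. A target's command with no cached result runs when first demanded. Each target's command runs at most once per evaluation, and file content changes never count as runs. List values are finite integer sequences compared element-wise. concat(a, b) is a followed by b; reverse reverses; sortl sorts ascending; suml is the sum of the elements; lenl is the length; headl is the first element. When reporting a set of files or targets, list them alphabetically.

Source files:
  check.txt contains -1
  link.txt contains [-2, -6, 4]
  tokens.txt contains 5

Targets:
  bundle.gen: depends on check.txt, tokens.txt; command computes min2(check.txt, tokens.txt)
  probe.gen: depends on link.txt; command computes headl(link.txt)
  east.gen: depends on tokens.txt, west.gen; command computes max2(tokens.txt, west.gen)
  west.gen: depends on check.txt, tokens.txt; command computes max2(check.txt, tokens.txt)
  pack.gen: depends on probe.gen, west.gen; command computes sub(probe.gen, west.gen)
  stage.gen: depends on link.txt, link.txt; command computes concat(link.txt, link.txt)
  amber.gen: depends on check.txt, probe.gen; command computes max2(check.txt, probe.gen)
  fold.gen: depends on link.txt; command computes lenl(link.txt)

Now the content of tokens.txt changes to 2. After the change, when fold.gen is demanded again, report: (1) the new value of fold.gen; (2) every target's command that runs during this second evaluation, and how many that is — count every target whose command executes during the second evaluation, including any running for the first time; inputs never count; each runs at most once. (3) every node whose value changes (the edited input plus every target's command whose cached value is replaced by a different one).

Initial pass — values computed on the first demand:
  fold.gen = lenl([-2, -6, 4]) = 3

Second demand — change propagation:
  no demanded computation ever read tokens.txt, so the edit dirties nothing and nothing runs.

The important point: nothing the output needs ever reads tokens.txt, so the edit is invisible to it.

fold.gen now evaluates to 3.
Run set: none (0 run).
Changed values: tokens.txt.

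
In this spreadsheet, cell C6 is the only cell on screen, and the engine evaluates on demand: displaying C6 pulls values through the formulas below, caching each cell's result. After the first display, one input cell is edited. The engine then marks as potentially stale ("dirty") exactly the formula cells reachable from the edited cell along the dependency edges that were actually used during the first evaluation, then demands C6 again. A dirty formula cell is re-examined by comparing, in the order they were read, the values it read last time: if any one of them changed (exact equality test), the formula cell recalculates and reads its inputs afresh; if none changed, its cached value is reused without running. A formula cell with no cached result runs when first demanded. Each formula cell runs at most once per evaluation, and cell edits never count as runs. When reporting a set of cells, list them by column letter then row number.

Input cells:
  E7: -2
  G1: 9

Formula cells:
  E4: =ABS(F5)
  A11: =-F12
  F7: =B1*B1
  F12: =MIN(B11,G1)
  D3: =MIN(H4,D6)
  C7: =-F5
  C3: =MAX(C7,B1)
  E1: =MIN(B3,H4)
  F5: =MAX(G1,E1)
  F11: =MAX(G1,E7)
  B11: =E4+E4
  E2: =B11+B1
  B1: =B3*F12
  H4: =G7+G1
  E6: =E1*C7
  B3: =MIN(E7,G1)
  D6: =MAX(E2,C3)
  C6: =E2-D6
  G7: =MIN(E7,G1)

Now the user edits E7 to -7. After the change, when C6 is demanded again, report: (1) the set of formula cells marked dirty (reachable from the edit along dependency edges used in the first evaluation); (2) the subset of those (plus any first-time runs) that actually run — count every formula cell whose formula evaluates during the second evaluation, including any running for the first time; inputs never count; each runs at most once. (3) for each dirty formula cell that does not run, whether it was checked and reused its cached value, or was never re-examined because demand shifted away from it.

Dirty set: B1, B3, B11, C3, C6, C7, D6, E1, E2, E4, F5, F12, G7, H4.
Run set: B1, B3, C3, C6, D6, E1, E2, F5, G7, H4 (10 run).
Re-examined without running (cache reused): B11, C7, E4, F12.
The important point: at C7 every value read last time is unchanged, so the dirty flag clears without a run.

Initial pass — values computed on the first demand:
  B3 = MIN(-2, 9) = -2
  G7 = MIN(-2, 9) = -2
  H4 = -2 + 9 = 7
  E1 = MIN(-2, 7) = -2
  F5 = MAX(9, -2) = 9
  C7 = -(9) = -9
  E4 = ABS(9) = 9
  B11 = 9 + 9 = 18
  F12 = MIN(18, 9) = 9
  B1 = -2 * 9 = -18
  C3 = MAX(-9, -18) = -9
  E2 = 18 + -18 = 0
  D6 = MAX(0, -9) = 0
  C6 = 0 - 0 = 0

Second demand — change propagation:
  B3: re-runs because E7 -2->-7; new result -7.
  G7: re-runs because E7 -2->-7; new result -7.
  H4: re-runs because G7 -2->-7; new result 2.
  E1: re-runs because B3 -2->-7; H4 7->2; new result -7.
  F5: re-runs because E1 -2->-7; new result 9 (unchanged).
  C7: re-examined; everything it read last time is the same (F5 unchanged) — cache -9 kept, no run.
  E4: re-examined; everything it read last time is the same (F5 unchanged) — cache 9 kept, no run.
  B11: re-examined; everything it read last time is the same (E4 unchanged, E4 unchanged) — cache 18 kept, no run.
  F12: re-examined; everything it read last time is the same (B11 unchanged, G1 unchanged) — cache 9 kept, no run.
  B1: re-runs because B3 -2->-7; new result -63.
  C3: re-runs because B1 -18->-63; new result -9 (unchanged).
  E2: re-runs because B1 -18->-63; new result -45.
  D6: re-runs because E2 0->-45; new result -9.
  C6: re-runs because E2 0->-45; D6 0->-9; new result -36.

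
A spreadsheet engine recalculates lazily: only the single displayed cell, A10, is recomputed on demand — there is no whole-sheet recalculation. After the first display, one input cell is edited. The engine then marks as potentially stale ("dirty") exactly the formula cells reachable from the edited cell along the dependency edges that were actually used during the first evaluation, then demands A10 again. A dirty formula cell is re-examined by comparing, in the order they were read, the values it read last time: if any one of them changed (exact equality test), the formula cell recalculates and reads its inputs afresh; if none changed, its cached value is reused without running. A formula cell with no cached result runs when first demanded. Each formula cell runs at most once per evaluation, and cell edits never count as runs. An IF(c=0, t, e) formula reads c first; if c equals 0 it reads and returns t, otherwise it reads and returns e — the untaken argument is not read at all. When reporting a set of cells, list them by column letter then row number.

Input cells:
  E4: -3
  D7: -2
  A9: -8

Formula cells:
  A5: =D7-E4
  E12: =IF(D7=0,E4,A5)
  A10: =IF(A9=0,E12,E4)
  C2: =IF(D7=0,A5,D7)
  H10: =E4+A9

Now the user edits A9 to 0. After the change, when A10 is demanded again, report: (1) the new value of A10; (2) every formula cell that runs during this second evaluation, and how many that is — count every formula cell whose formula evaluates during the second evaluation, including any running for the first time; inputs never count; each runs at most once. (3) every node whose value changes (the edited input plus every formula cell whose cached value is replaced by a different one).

New value of A10: 1.
Formula cells that run: A5, A10, E12 — 3 in total.
Values that change: A9, A10.
Key observation: a condition flipped, so demand reaches new nodes — A5, E12 run for the first time.

First evaluation (everything demanded from the output):
  A10 = IF(A9=0: A9=-8 -> else branch E4) = -3

Propagation after the edit:
  A5: demanded for the first time — runs, produces 1.
  E12: demanded for the first time — runs, produces 1.
  A10: runs — A9 -8->0; result 1.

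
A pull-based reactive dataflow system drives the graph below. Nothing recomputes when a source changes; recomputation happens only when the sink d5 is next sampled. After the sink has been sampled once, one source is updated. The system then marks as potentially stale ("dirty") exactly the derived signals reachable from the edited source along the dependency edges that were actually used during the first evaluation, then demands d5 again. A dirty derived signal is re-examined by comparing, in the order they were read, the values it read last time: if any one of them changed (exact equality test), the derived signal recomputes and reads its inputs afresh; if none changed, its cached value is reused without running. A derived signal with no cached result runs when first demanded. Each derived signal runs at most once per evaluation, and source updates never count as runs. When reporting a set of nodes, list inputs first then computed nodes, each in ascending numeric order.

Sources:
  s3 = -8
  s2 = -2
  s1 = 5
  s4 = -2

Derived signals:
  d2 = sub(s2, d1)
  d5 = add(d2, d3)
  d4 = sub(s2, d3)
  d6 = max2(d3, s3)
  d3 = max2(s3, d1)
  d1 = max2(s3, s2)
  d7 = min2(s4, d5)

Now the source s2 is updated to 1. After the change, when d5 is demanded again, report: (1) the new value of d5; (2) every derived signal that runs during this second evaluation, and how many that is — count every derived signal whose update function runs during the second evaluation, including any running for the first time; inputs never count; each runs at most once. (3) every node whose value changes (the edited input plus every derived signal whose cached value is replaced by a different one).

First evaluation (everything demanded from the output):
  d1 = max2(-8, -2) = -2
  d2 = sub(-2, -2) = 0
  d3 = max2(-8, -2) = -2
  d5 = add(0, -2) = -2

Propagation after the edit:
  d1: runs — s2 -2->1; result 1.
  d2: runs — s2 -2->1; d1 -2->1; result 0 (same value as before).
  d3: runs — d1 -2->1; result 1.
  d5: runs — d3 -2->1; result 1.

New value of d5: 1.
Derived signals that run: d1, d2, d3, d5 — 4 in total.
Values that change: s2, d1, d3, d5.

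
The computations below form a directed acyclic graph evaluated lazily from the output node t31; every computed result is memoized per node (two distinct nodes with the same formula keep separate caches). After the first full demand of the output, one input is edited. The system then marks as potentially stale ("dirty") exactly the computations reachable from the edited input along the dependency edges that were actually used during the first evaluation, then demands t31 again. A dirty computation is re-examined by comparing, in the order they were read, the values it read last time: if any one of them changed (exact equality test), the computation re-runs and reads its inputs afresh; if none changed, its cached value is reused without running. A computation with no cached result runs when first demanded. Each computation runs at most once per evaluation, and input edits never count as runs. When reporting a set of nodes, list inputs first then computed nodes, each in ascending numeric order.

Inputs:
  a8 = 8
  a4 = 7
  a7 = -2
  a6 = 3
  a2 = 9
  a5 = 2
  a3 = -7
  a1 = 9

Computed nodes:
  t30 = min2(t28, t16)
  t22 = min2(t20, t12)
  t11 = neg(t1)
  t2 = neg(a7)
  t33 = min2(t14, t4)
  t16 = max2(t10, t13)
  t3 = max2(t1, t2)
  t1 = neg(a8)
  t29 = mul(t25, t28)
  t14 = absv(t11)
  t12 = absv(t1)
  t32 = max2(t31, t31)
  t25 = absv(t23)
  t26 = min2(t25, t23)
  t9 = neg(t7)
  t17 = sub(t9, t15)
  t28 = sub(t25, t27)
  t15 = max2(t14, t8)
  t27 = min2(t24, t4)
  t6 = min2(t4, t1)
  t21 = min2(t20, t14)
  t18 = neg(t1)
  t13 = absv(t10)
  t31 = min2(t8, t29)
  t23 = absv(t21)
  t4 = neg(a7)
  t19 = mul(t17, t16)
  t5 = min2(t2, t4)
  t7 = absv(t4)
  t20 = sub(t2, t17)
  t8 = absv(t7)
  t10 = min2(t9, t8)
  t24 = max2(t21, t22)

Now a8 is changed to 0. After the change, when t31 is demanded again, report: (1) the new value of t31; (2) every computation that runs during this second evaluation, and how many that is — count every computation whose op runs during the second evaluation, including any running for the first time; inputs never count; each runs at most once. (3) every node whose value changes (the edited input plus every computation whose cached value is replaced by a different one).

Demanding t31 again yields 0.
16 computations run: t1, t11, t12, t14, t15, t17, t20, t21, t22, t23, t24, t25, t27, t28, t29, t31.
The nodes whose values change: a8, t1, t11, t12, t14, t15, t17, t20, t21, t22, t23, t24, t25, t27, t28, t29, t31.

First demand of the output computes:
  t1 = neg(8) = -8
  t2 = neg(-2) = 2
  t4 = neg(-2) = 2
  t7 = absv(2) = 2
  t8 = absv(2) = 2
  t9 = neg(2) = -2
  t11 = neg(-8) = 8
  t12 = absv(-8) = 8
  t14 = absv(8) = 8
  t15 = max2(8, 2) = 8
  t17 = sub(-2, 8) = -10
  t20 = sub(2, -10) = 12
  t21 = min2(12, 8) = 8
  t22 = min2(12, 8) = 8
  t23 = absv(8) = 8
  t24 = max2(8, 8) = 8
  t25 = absv(8) = 8
  t27 = min2(8, 2) = 2
  t28 = sub(8, 2) = 6
  t29 = mul(8, 6) = 48
  t31 = min2(2, 48) = 2

After the edit, cleaning proceeds:
  t1: a read changed (a8 8->0) — executes, giving 0.
  t11: a read changed (t1 -8->0) — executes, giving 0.
  t12: a read changed (t1 -8->0) — executes, giving 0.
  t14: a read changed (t11 8->0) — executes, giving 0.
  t15: a read changed (t14 8->0) — executes, giving 2.
  t17: a read changed (t15 8->2) — executes, giving -4.
  t20: a read changed (t17 -10->-4) — executes, giving 6.
  t21: a read changed (t20 12->6; t14 8->0) — executes, giving 0.
  t22: a read changed (t20 12->6; t12 8->0) — executes, giving 0.
  t23: a read changed (t21 8->0) — executes, giving 0.
  t24: a read changed (t21 8->0; t22 8->0) — executes, giving 0.
  t25: a read changed (t23 8->0) — executes, giving 0.
  t27: a read changed (t24 8->0) — executes, giving 0.
  t28: a read changed (t25 8->0; t27 2->0) — executes, giving 0.
  t29: a read changed (t25 8->0; t28 6->0) — executes, giving 0.
  t31: a read changed (t29 48->0) — executes, giving 0.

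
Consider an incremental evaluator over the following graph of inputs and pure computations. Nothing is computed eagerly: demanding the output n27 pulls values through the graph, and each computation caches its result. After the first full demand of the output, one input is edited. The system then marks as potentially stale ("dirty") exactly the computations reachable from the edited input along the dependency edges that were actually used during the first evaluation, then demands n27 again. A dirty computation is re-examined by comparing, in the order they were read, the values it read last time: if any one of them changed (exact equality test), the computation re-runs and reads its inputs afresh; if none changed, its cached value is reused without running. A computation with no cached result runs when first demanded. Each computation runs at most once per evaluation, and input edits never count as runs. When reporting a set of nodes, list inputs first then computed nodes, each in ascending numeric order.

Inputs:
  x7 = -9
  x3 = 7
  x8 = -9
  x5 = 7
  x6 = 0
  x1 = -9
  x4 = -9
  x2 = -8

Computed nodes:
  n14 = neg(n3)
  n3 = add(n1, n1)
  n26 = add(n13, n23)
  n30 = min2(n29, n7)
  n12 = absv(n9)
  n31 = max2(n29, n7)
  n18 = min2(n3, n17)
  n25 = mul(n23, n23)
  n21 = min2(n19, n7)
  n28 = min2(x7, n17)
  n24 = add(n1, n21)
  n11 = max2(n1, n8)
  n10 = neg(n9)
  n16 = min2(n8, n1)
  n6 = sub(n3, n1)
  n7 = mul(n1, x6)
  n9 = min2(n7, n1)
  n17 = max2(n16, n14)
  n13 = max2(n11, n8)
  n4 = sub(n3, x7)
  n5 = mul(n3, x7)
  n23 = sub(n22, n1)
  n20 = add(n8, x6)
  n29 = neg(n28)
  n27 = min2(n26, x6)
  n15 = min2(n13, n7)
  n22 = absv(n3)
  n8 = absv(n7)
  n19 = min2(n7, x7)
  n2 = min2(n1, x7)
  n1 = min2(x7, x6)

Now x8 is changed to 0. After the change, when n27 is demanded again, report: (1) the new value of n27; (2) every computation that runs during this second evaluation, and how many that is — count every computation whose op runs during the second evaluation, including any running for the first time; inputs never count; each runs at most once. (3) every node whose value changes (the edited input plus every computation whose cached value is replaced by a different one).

n27 now evaluates to 0.
Run set: none (0 run).
Changed values: x8.
The important point: nothing the output needs ever reads x8, so the edit is invisible to it.

Initial pass — values computed on the first demand:
  n1 = min2(-9, 0) = -9
  n3 = add(-9, -9) = -18
  n7 = mul(-9, 0) = 0
  n8 = absv(0) = 0
  n11 = max2(-9, 0) = 0
  n13 = max2(0, 0) = 0
  n22 = absv(-18) = 18
  n23 = sub(18, -9) = 27
  n26 = add(0, 27) = 27
  n27 = min2(27, 0) = 0

Second demand — change propagation:
  no demanded computation ever read x8, so the edit dirties nothing and nothing runs.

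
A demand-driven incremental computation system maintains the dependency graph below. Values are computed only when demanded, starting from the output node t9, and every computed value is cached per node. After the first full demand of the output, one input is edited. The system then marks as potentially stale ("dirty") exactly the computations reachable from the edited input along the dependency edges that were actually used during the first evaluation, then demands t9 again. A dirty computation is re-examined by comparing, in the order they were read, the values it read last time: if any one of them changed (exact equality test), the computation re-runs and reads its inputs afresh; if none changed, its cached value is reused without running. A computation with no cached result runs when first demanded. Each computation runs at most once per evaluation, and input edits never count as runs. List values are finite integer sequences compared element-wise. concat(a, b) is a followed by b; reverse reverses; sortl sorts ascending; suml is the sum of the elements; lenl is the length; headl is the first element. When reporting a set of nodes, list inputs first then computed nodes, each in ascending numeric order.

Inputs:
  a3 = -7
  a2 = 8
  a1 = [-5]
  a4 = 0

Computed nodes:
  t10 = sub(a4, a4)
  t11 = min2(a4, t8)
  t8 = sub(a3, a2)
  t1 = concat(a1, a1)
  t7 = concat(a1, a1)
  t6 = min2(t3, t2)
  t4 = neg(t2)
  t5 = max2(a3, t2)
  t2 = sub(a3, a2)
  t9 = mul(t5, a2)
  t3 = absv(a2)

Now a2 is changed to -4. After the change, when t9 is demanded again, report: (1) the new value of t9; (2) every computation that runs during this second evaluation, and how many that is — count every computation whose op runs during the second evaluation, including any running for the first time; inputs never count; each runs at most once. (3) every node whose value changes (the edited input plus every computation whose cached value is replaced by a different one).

New value of t9: 12.
Computations that run: t2, t5, t9 — 3 in total.
Values that change: a2, t2, t5, t9.

First evaluation (everything demanded from the output):
  t2 = sub(-7, 8) = -15
  t5 = max2(-7, -15) = -7
  t9 = mul(-7, 8) = -56

Propagation after the edit:
  t2: runs — a2 8->-4; result -3.
  t5: runs — t2 -15->-3; result -3.
  t9: runs — t5 -7->-3; a2 8->-4; result 12.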